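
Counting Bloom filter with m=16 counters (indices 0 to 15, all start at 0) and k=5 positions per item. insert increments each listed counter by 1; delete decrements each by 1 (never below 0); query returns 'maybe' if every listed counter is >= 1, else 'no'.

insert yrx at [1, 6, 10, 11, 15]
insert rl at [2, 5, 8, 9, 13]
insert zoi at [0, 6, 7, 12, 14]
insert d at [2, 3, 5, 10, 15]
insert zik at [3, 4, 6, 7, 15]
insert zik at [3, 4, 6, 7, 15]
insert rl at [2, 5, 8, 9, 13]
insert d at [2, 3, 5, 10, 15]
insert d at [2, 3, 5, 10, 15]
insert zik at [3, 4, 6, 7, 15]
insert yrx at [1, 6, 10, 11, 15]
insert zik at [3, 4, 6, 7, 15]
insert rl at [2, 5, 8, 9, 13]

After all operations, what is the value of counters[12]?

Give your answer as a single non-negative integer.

Step 1: insert yrx at [1, 6, 10, 11, 15] -> counters=[0,1,0,0,0,0,1,0,0,0,1,1,0,0,0,1]
Step 2: insert rl at [2, 5, 8, 9, 13] -> counters=[0,1,1,0,0,1,1,0,1,1,1,1,0,1,0,1]
Step 3: insert zoi at [0, 6, 7, 12, 14] -> counters=[1,1,1,0,0,1,2,1,1,1,1,1,1,1,1,1]
Step 4: insert d at [2, 3, 5, 10, 15] -> counters=[1,1,2,1,0,2,2,1,1,1,2,1,1,1,1,2]
Step 5: insert zik at [3, 4, 6, 7, 15] -> counters=[1,1,2,2,1,2,3,2,1,1,2,1,1,1,1,3]
Step 6: insert zik at [3, 4, 6, 7, 15] -> counters=[1,1,2,3,2,2,4,3,1,1,2,1,1,1,1,4]
Step 7: insert rl at [2, 5, 8, 9, 13] -> counters=[1,1,3,3,2,3,4,3,2,2,2,1,1,2,1,4]
Step 8: insert d at [2, 3, 5, 10, 15] -> counters=[1,1,4,4,2,4,4,3,2,2,3,1,1,2,1,5]
Step 9: insert d at [2, 3, 5, 10, 15] -> counters=[1,1,5,5,2,5,4,3,2,2,4,1,1,2,1,6]
Step 10: insert zik at [3, 4, 6, 7, 15] -> counters=[1,1,5,6,3,5,5,4,2,2,4,1,1,2,1,7]
Step 11: insert yrx at [1, 6, 10, 11, 15] -> counters=[1,2,5,6,3,5,6,4,2,2,5,2,1,2,1,8]
Step 12: insert zik at [3, 4, 6, 7, 15] -> counters=[1,2,5,7,4,5,7,5,2,2,5,2,1,2,1,9]
Step 13: insert rl at [2, 5, 8, 9, 13] -> counters=[1,2,6,7,4,6,7,5,3,3,5,2,1,3,1,9]
Final counters=[1,2,6,7,4,6,7,5,3,3,5,2,1,3,1,9] -> counters[12]=1

Answer: 1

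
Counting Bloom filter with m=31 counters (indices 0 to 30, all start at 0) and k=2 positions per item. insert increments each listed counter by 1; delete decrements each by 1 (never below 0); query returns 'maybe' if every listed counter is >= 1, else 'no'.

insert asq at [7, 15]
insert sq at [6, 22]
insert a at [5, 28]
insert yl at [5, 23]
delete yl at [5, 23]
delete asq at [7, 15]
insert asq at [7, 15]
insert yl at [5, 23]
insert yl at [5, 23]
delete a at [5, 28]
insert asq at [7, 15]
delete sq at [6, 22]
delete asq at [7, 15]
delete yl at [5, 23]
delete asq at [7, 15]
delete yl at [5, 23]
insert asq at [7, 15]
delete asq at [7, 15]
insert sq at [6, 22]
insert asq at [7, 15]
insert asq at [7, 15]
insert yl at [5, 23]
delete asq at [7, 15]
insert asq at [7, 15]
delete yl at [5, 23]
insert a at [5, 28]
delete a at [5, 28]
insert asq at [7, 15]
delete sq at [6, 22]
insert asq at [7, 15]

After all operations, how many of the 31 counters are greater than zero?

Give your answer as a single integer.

Answer: 2

Derivation:
Step 1: insert asq at [7, 15] -> counters=[0,0,0,0,0,0,0,1,0,0,0,0,0,0,0,1,0,0,0,0,0,0,0,0,0,0,0,0,0,0,0]
Step 2: insert sq at [6, 22] -> counters=[0,0,0,0,0,0,1,1,0,0,0,0,0,0,0,1,0,0,0,0,0,0,1,0,0,0,0,0,0,0,0]
Step 3: insert a at [5, 28] -> counters=[0,0,0,0,0,1,1,1,0,0,0,0,0,0,0,1,0,0,0,0,0,0,1,0,0,0,0,0,1,0,0]
Step 4: insert yl at [5, 23] -> counters=[0,0,0,0,0,2,1,1,0,0,0,0,0,0,0,1,0,0,0,0,0,0,1,1,0,0,0,0,1,0,0]
Step 5: delete yl at [5, 23] -> counters=[0,0,0,0,0,1,1,1,0,0,0,0,0,0,0,1,0,0,0,0,0,0,1,0,0,0,0,0,1,0,0]
Step 6: delete asq at [7, 15] -> counters=[0,0,0,0,0,1,1,0,0,0,0,0,0,0,0,0,0,0,0,0,0,0,1,0,0,0,0,0,1,0,0]
Step 7: insert asq at [7, 15] -> counters=[0,0,0,0,0,1,1,1,0,0,0,0,0,0,0,1,0,0,0,0,0,0,1,0,0,0,0,0,1,0,0]
Step 8: insert yl at [5, 23] -> counters=[0,0,0,0,0,2,1,1,0,0,0,0,0,0,0,1,0,0,0,0,0,0,1,1,0,0,0,0,1,0,0]
Step 9: insert yl at [5, 23] -> counters=[0,0,0,0,0,3,1,1,0,0,0,0,0,0,0,1,0,0,0,0,0,0,1,2,0,0,0,0,1,0,0]
Step 10: delete a at [5, 28] -> counters=[0,0,0,0,0,2,1,1,0,0,0,0,0,0,0,1,0,0,0,0,0,0,1,2,0,0,0,0,0,0,0]
Step 11: insert asq at [7, 15] -> counters=[0,0,0,0,0,2,1,2,0,0,0,0,0,0,0,2,0,0,0,0,0,0,1,2,0,0,0,0,0,0,0]
Step 12: delete sq at [6, 22] -> counters=[0,0,0,0,0,2,0,2,0,0,0,0,0,0,0,2,0,0,0,0,0,0,0,2,0,0,0,0,0,0,0]
Step 13: delete asq at [7, 15] -> counters=[0,0,0,0,0,2,0,1,0,0,0,0,0,0,0,1,0,0,0,0,0,0,0,2,0,0,0,0,0,0,0]
Step 14: delete yl at [5, 23] -> counters=[0,0,0,0,0,1,0,1,0,0,0,0,0,0,0,1,0,0,0,0,0,0,0,1,0,0,0,0,0,0,0]
Step 15: delete asq at [7, 15] -> counters=[0,0,0,0,0,1,0,0,0,0,0,0,0,0,0,0,0,0,0,0,0,0,0,1,0,0,0,0,0,0,0]
Step 16: delete yl at [5, 23] -> counters=[0,0,0,0,0,0,0,0,0,0,0,0,0,0,0,0,0,0,0,0,0,0,0,0,0,0,0,0,0,0,0]
Step 17: insert asq at [7, 15] -> counters=[0,0,0,0,0,0,0,1,0,0,0,0,0,0,0,1,0,0,0,0,0,0,0,0,0,0,0,0,0,0,0]
Step 18: delete asq at [7, 15] -> counters=[0,0,0,0,0,0,0,0,0,0,0,0,0,0,0,0,0,0,0,0,0,0,0,0,0,0,0,0,0,0,0]
Step 19: insert sq at [6, 22] -> counters=[0,0,0,0,0,0,1,0,0,0,0,0,0,0,0,0,0,0,0,0,0,0,1,0,0,0,0,0,0,0,0]
Step 20: insert asq at [7, 15] -> counters=[0,0,0,0,0,0,1,1,0,0,0,0,0,0,0,1,0,0,0,0,0,0,1,0,0,0,0,0,0,0,0]
Step 21: insert asq at [7, 15] -> counters=[0,0,0,0,0,0,1,2,0,0,0,0,0,0,0,2,0,0,0,0,0,0,1,0,0,0,0,0,0,0,0]
Step 22: insert yl at [5, 23] -> counters=[0,0,0,0,0,1,1,2,0,0,0,0,0,0,0,2,0,0,0,0,0,0,1,1,0,0,0,0,0,0,0]
Step 23: delete asq at [7, 15] -> counters=[0,0,0,0,0,1,1,1,0,0,0,0,0,0,0,1,0,0,0,0,0,0,1,1,0,0,0,0,0,0,0]
Step 24: insert asq at [7, 15] -> counters=[0,0,0,0,0,1,1,2,0,0,0,0,0,0,0,2,0,0,0,0,0,0,1,1,0,0,0,0,0,0,0]
Step 25: delete yl at [5, 23] -> counters=[0,0,0,0,0,0,1,2,0,0,0,0,0,0,0,2,0,0,0,0,0,0,1,0,0,0,0,0,0,0,0]
Step 26: insert a at [5, 28] -> counters=[0,0,0,0,0,1,1,2,0,0,0,0,0,0,0,2,0,0,0,0,0,0,1,0,0,0,0,0,1,0,0]
Step 27: delete a at [5, 28] -> counters=[0,0,0,0,0,0,1,2,0,0,0,0,0,0,0,2,0,0,0,0,0,0,1,0,0,0,0,0,0,0,0]
Step 28: insert asq at [7, 15] -> counters=[0,0,0,0,0,0,1,3,0,0,0,0,0,0,0,3,0,0,0,0,0,0,1,0,0,0,0,0,0,0,0]
Step 29: delete sq at [6, 22] -> counters=[0,0,0,0,0,0,0,3,0,0,0,0,0,0,0,3,0,0,0,0,0,0,0,0,0,0,0,0,0,0,0]
Step 30: insert asq at [7, 15] -> counters=[0,0,0,0,0,0,0,4,0,0,0,0,0,0,0,4,0,0,0,0,0,0,0,0,0,0,0,0,0,0,0]
Final counters=[0,0,0,0,0,0,0,4,0,0,0,0,0,0,0,4,0,0,0,0,0,0,0,0,0,0,0,0,0,0,0] -> 2 nonzero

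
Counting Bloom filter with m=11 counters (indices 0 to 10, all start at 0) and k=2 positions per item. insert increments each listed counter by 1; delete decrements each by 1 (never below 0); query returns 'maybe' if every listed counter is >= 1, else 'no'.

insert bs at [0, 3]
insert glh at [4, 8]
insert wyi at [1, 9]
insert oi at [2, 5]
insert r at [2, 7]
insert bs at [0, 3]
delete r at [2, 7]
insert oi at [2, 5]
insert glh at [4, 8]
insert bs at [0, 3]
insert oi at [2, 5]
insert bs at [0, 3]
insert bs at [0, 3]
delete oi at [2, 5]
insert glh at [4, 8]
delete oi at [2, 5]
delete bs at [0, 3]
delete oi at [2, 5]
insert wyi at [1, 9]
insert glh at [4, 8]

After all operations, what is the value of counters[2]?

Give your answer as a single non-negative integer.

Step 1: insert bs at [0, 3] -> counters=[1,0,0,1,0,0,0,0,0,0,0]
Step 2: insert glh at [4, 8] -> counters=[1,0,0,1,1,0,0,0,1,0,0]
Step 3: insert wyi at [1, 9] -> counters=[1,1,0,1,1,0,0,0,1,1,0]
Step 4: insert oi at [2, 5] -> counters=[1,1,1,1,1,1,0,0,1,1,0]
Step 5: insert r at [2, 7] -> counters=[1,1,2,1,1,1,0,1,1,1,0]
Step 6: insert bs at [0, 3] -> counters=[2,1,2,2,1,1,0,1,1,1,0]
Step 7: delete r at [2, 7] -> counters=[2,1,1,2,1,1,0,0,1,1,0]
Step 8: insert oi at [2, 5] -> counters=[2,1,2,2,1,2,0,0,1,1,0]
Step 9: insert glh at [4, 8] -> counters=[2,1,2,2,2,2,0,0,2,1,0]
Step 10: insert bs at [0, 3] -> counters=[3,1,2,3,2,2,0,0,2,1,0]
Step 11: insert oi at [2, 5] -> counters=[3,1,3,3,2,3,0,0,2,1,0]
Step 12: insert bs at [0, 3] -> counters=[4,1,3,4,2,3,0,0,2,1,0]
Step 13: insert bs at [0, 3] -> counters=[5,1,3,5,2,3,0,0,2,1,0]
Step 14: delete oi at [2, 5] -> counters=[5,1,2,5,2,2,0,0,2,1,0]
Step 15: insert glh at [4, 8] -> counters=[5,1,2,5,3,2,0,0,3,1,0]
Step 16: delete oi at [2, 5] -> counters=[5,1,1,5,3,1,0,0,3,1,0]
Step 17: delete bs at [0, 3] -> counters=[4,1,1,4,3,1,0,0,3,1,0]
Step 18: delete oi at [2, 5] -> counters=[4,1,0,4,3,0,0,0,3,1,0]
Step 19: insert wyi at [1, 9] -> counters=[4,2,0,4,3,0,0,0,3,2,0]
Step 20: insert glh at [4, 8] -> counters=[4,2,0,4,4,0,0,0,4,2,0]
Final counters=[4,2,0,4,4,0,0,0,4,2,0] -> counters[2]=0

Answer: 0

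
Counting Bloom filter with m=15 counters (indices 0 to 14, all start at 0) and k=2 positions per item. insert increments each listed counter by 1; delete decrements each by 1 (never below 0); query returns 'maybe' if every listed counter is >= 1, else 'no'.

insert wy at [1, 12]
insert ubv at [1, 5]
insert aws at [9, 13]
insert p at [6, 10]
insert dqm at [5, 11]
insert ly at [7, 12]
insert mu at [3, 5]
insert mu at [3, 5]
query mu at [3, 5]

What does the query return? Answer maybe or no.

Step 1: insert wy at [1, 12] -> counters=[0,1,0,0,0,0,0,0,0,0,0,0,1,0,0]
Step 2: insert ubv at [1, 5] -> counters=[0,2,0,0,0,1,0,0,0,0,0,0,1,0,0]
Step 3: insert aws at [9, 13] -> counters=[0,2,0,0,0,1,0,0,0,1,0,0,1,1,0]
Step 4: insert p at [6, 10] -> counters=[0,2,0,0,0,1,1,0,0,1,1,0,1,1,0]
Step 5: insert dqm at [5, 11] -> counters=[0,2,0,0,0,2,1,0,0,1,1,1,1,1,0]
Step 6: insert ly at [7, 12] -> counters=[0,2,0,0,0,2,1,1,0,1,1,1,2,1,0]
Step 7: insert mu at [3, 5] -> counters=[0,2,0,1,0,3,1,1,0,1,1,1,2,1,0]
Step 8: insert mu at [3, 5] -> counters=[0,2,0,2,0,4,1,1,0,1,1,1,2,1,0]
Query mu: check counters[3]=2 counters[5]=4 -> maybe

Answer: maybe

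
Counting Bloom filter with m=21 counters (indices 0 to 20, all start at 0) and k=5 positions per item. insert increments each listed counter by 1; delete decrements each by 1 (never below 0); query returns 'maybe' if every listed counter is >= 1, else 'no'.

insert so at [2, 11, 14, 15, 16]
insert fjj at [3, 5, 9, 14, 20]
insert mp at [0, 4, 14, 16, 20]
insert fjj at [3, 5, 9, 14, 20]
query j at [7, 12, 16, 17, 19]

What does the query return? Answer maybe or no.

Step 1: insert so at [2, 11, 14, 15, 16] -> counters=[0,0,1,0,0,0,0,0,0,0,0,1,0,0,1,1,1,0,0,0,0]
Step 2: insert fjj at [3, 5, 9, 14, 20] -> counters=[0,0,1,1,0,1,0,0,0,1,0,1,0,0,2,1,1,0,0,0,1]
Step 3: insert mp at [0, 4, 14, 16, 20] -> counters=[1,0,1,1,1,1,0,0,0,1,0,1,0,0,3,1,2,0,0,0,2]
Step 4: insert fjj at [3, 5, 9, 14, 20] -> counters=[1,0,1,2,1,2,0,0,0,2,0,1,0,0,4,1,2,0,0,0,3]
Query j: check counters[7]=0 counters[12]=0 counters[16]=2 counters[17]=0 counters[19]=0 -> no

Answer: no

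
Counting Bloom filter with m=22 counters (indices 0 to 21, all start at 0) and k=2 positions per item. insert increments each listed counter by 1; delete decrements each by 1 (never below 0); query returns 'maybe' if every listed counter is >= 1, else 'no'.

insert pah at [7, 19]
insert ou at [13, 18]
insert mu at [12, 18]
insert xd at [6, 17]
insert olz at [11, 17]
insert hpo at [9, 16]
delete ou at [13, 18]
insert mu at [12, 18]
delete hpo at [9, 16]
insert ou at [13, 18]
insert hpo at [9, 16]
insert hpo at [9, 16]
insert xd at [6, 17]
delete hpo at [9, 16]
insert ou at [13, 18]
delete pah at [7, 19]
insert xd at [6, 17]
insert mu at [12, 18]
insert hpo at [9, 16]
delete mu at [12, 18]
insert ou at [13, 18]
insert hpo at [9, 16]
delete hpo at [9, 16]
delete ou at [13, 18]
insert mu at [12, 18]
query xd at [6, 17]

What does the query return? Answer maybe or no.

Step 1: insert pah at [7, 19] -> counters=[0,0,0,0,0,0,0,1,0,0,0,0,0,0,0,0,0,0,0,1,0,0]
Step 2: insert ou at [13, 18] -> counters=[0,0,0,0,0,0,0,1,0,0,0,0,0,1,0,0,0,0,1,1,0,0]
Step 3: insert mu at [12, 18] -> counters=[0,0,0,0,0,0,0,1,0,0,0,0,1,1,0,0,0,0,2,1,0,0]
Step 4: insert xd at [6, 17] -> counters=[0,0,0,0,0,0,1,1,0,0,0,0,1,1,0,0,0,1,2,1,0,0]
Step 5: insert olz at [11, 17] -> counters=[0,0,0,0,0,0,1,1,0,0,0,1,1,1,0,0,0,2,2,1,0,0]
Step 6: insert hpo at [9, 16] -> counters=[0,0,0,0,0,0,1,1,0,1,0,1,1,1,0,0,1,2,2,1,0,0]
Step 7: delete ou at [13, 18] -> counters=[0,0,0,0,0,0,1,1,0,1,0,1,1,0,0,0,1,2,1,1,0,0]
Step 8: insert mu at [12, 18] -> counters=[0,0,0,0,0,0,1,1,0,1,0,1,2,0,0,0,1,2,2,1,0,0]
Step 9: delete hpo at [9, 16] -> counters=[0,0,0,0,0,0,1,1,0,0,0,1,2,0,0,0,0,2,2,1,0,0]
Step 10: insert ou at [13, 18] -> counters=[0,0,0,0,0,0,1,1,0,0,0,1,2,1,0,0,0,2,3,1,0,0]
Step 11: insert hpo at [9, 16] -> counters=[0,0,0,0,0,0,1,1,0,1,0,1,2,1,0,0,1,2,3,1,0,0]
Step 12: insert hpo at [9, 16] -> counters=[0,0,0,0,0,0,1,1,0,2,0,1,2,1,0,0,2,2,3,1,0,0]
Step 13: insert xd at [6, 17] -> counters=[0,0,0,0,0,0,2,1,0,2,0,1,2,1,0,0,2,3,3,1,0,0]
Step 14: delete hpo at [9, 16] -> counters=[0,0,0,0,0,0,2,1,0,1,0,1,2,1,0,0,1,3,3,1,0,0]
Step 15: insert ou at [13, 18] -> counters=[0,0,0,0,0,0,2,1,0,1,0,1,2,2,0,0,1,3,4,1,0,0]
Step 16: delete pah at [7, 19] -> counters=[0,0,0,0,0,0,2,0,0,1,0,1,2,2,0,0,1,3,4,0,0,0]
Step 17: insert xd at [6, 17] -> counters=[0,0,0,0,0,0,3,0,0,1,0,1,2,2,0,0,1,4,4,0,0,0]
Step 18: insert mu at [12, 18] -> counters=[0,0,0,0,0,0,3,0,0,1,0,1,3,2,0,0,1,4,5,0,0,0]
Step 19: insert hpo at [9, 16] -> counters=[0,0,0,0,0,0,3,0,0,2,0,1,3,2,0,0,2,4,5,0,0,0]
Step 20: delete mu at [12, 18] -> counters=[0,0,0,0,0,0,3,0,0,2,0,1,2,2,0,0,2,4,4,0,0,0]
Step 21: insert ou at [13, 18] -> counters=[0,0,0,0,0,0,3,0,0,2,0,1,2,3,0,0,2,4,5,0,0,0]
Step 22: insert hpo at [9, 16] -> counters=[0,0,0,0,0,0,3,0,0,3,0,1,2,3,0,0,3,4,5,0,0,0]
Step 23: delete hpo at [9, 16] -> counters=[0,0,0,0,0,0,3,0,0,2,0,1,2,3,0,0,2,4,5,0,0,0]
Step 24: delete ou at [13, 18] -> counters=[0,0,0,0,0,0,3,0,0,2,0,1,2,2,0,0,2,4,4,0,0,0]
Step 25: insert mu at [12, 18] -> counters=[0,0,0,0,0,0,3,0,0,2,0,1,3,2,0,0,2,4,5,0,0,0]
Query xd: check counters[6]=3 counters[17]=4 -> maybe

Answer: maybe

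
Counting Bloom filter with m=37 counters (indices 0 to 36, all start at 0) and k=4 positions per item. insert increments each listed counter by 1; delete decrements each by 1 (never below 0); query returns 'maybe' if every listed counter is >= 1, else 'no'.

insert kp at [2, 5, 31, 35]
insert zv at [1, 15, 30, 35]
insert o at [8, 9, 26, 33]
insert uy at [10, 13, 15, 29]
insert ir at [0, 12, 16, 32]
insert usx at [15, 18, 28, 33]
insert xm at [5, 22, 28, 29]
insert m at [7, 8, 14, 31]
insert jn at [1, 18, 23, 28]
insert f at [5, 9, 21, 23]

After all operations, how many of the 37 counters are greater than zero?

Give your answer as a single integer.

Answer: 25

Derivation:
Step 1: insert kp at [2, 5, 31, 35] -> counters=[0,0,1,0,0,1,0,0,0,0,0,0,0,0,0,0,0,0,0,0,0,0,0,0,0,0,0,0,0,0,0,1,0,0,0,1,0]
Step 2: insert zv at [1, 15, 30, 35] -> counters=[0,1,1,0,0,1,0,0,0,0,0,0,0,0,0,1,0,0,0,0,0,0,0,0,0,0,0,0,0,0,1,1,0,0,0,2,0]
Step 3: insert o at [8, 9, 26, 33] -> counters=[0,1,1,0,0,1,0,0,1,1,0,0,0,0,0,1,0,0,0,0,0,0,0,0,0,0,1,0,0,0,1,1,0,1,0,2,0]
Step 4: insert uy at [10, 13, 15, 29] -> counters=[0,1,1,0,0,1,0,0,1,1,1,0,0,1,0,2,0,0,0,0,0,0,0,0,0,0,1,0,0,1,1,1,0,1,0,2,0]
Step 5: insert ir at [0, 12, 16, 32] -> counters=[1,1,1,0,0,1,0,0,1,1,1,0,1,1,0,2,1,0,0,0,0,0,0,0,0,0,1,0,0,1,1,1,1,1,0,2,0]
Step 6: insert usx at [15, 18, 28, 33] -> counters=[1,1,1,0,0,1,0,0,1,1,1,0,1,1,0,3,1,0,1,0,0,0,0,0,0,0,1,0,1,1,1,1,1,2,0,2,0]
Step 7: insert xm at [5, 22, 28, 29] -> counters=[1,1,1,0,0,2,0,0,1,1,1,0,1,1,0,3,1,0,1,0,0,0,1,0,0,0,1,0,2,2,1,1,1,2,0,2,0]
Step 8: insert m at [7, 8, 14, 31] -> counters=[1,1,1,0,0,2,0,1,2,1,1,0,1,1,1,3,1,0,1,0,0,0,1,0,0,0,1,0,2,2,1,2,1,2,0,2,0]
Step 9: insert jn at [1, 18, 23, 28] -> counters=[1,2,1,0,0,2,0,1,2,1,1,0,1,1,1,3,1,0,2,0,0,0,1,1,0,0,1,0,3,2,1,2,1,2,0,2,0]
Step 10: insert f at [5, 9, 21, 23] -> counters=[1,2,1,0,0,3,0,1,2,2,1,0,1,1,1,3,1,0,2,0,0,1,1,2,0,0,1,0,3,2,1,2,1,2,0,2,0]
Final counters=[1,2,1,0,0,3,0,1,2,2,1,0,1,1,1,3,1,0,2,0,0,1,1,2,0,0,1,0,3,2,1,2,1,2,0,2,0] -> 25 nonzero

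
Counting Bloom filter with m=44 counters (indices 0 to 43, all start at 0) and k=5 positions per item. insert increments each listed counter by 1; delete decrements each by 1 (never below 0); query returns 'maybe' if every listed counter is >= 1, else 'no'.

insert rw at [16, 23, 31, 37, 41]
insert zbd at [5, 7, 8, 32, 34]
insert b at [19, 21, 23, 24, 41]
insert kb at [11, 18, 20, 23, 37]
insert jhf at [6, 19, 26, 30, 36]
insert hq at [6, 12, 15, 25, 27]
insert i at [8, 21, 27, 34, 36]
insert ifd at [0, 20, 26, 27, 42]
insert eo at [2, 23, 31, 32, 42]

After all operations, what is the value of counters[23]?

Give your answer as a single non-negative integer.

Step 1: insert rw at [16, 23, 31, 37, 41] -> counters=[0,0,0,0,0,0,0,0,0,0,0,0,0,0,0,0,1,0,0,0,0,0,0,1,0,0,0,0,0,0,0,1,0,0,0,0,0,1,0,0,0,1,0,0]
Step 2: insert zbd at [5, 7, 8, 32, 34] -> counters=[0,0,0,0,0,1,0,1,1,0,0,0,0,0,0,0,1,0,0,0,0,0,0,1,0,0,0,0,0,0,0,1,1,0,1,0,0,1,0,0,0,1,0,0]
Step 3: insert b at [19, 21, 23, 24, 41] -> counters=[0,0,0,0,0,1,0,1,1,0,0,0,0,0,0,0,1,0,0,1,0,1,0,2,1,0,0,0,0,0,0,1,1,0,1,0,0,1,0,0,0,2,0,0]
Step 4: insert kb at [11, 18, 20, 23, 37] -> counters=[0,0,0,0,0,1,0,1,1,0,0,1,0,0,0,0,1,0,1,1,1,1,0,3,1,0,0,0,0,0,0,1,1,0,1,0,0,2,0,0,0,2,0,0]
Step 5: insert jhf at [6, 19, 26, 30, 36] -> counters=[0,0,0,0,0,1,1,1,1,0,0,1,0,0,0,0,1,0,1,2,1,1,0,3,1,0,1,0,0,0,1,1,1,0,1,0,1,2,0,0,0,2,0,0]
Step 6: insert hq at [6, 12, 15, 25, 27] -> counters=[0,0,0,0,0,1,2,1,1,0,0,1,1,0,0,1,1,0,1,2,1,1,0,3,1,1,1,1,0,0,1,1,1,0,1,0,1,2,0,0,0,2,0,0]
Step 7: insert i at [8, 21, 27, 34, 36] -> counters=[0,0,0,0,0,1,2,1,2,0,0,1,1,0,0,1,1,0,1,2,1,2,0,3,1,1,1,2,0,0,1,1,1,0,2,0,2,2,0,0,0,2,0,0]
Step 8: insert ifd at [0, 20, 26, 27, 42] -> counters=[1,0,0,0,0,1,2,1,2,0,0,1,1,0,0,1,1,0,1,2,2,2,0,3,1,1,2,3,0,0,1,1,1,0,2,0,2,2,0,0,0,2,1,0]
Step 9: insert eo at [2, 23, 31, 32, 42] -> counters=[1,0,1,0,0,1,2,1,2,0,0,1,1,0,0,1,1,0,1,2,2,2,0,4,1,1,2,3,0,0,1,2,2,0,2,0,2,2,0,0,0,2,2,0]
Final counters=[1,0,1,0,0,1,2,1,2,0,0,1,1,0,0,1,1,0,1,2,2,2,0,4,1,1,2,3,0,0,1,2,2,0,2,0,2,2,0,0,0,2,2,0] -> counters[23]=4

Answer: 4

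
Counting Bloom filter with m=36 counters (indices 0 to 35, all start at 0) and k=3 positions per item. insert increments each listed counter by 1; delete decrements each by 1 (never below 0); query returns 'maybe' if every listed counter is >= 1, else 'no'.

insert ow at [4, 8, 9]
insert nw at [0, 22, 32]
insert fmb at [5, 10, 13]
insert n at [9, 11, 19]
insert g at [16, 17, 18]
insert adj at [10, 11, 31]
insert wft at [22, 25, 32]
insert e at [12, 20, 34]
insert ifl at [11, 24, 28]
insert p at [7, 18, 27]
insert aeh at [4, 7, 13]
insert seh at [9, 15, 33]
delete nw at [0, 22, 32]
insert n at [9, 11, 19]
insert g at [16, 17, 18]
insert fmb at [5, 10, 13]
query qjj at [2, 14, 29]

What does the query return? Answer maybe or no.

Step 1: insert ow at [4, 8, 9] -> counters=[0,0,0,0,1,0,0,0,1,1,0,0,0,0,0,0,0,0,0,0,0,0,0,0,0,0,0,0,0,0,0,0,0,0,0,0]
Step 2: insert nw at [0, 22, 32] -> counters=[1,0,0,0,1,0,0,0,1,1,0,0,0,0,0,0,0,0,0,0,0,0,1,0,0,0,0,0,0,0,0,0,1,0,0,0]
Step 3: insert fmb at [5, 10, 13] -> counters=[1,0,0,0,1,1,0,0,1,1,1,0,0,1,0,0,0,0,0,0,0,0,1,0,0,0,0,0,0,0,0,0,1,0,0,0]
Step 4: insert n at [9, 11, 19] -> counters=[1,0,0,0,1,1,0,0,1,2,1,1,0,1,0,0,0,0,0,1,0,0,1,0,0,0,0,0,0,0,0,0,1,0,0,0]
Step 5: insert g at [16, 17, 18] -> counters=[1,0,0,0,1,1,0,0,1,2,1,1,0,1,0,0,1,1,1,1,0,0,1,0,0,0,0,0,0,0,0,0,1,0,0,0]
Step 6: insert adj at [10, 11, 31] -> counters=[1,0,0,0,1,1,0,0,1,2,2,2,0,1,0,0,1,1,1,1,0,0,1,0,0,0,0,0,0,0,0,1,1,0,0,0]
Step 7: insert wft at [22, 25, 32] -> counters=[1,0,0,0,1,1,0,0,1,2,2,2,0,1,0,0,1,1,1,1,0,0,2,0,0,1,0,0,0,0,0,1,2,0,0,0]
Step 8: insert e at [12, 20, 34] -> counters=[1,0,0,0,1,1,0,0,1,2,2,2,1,1,0,0,1,1,1,1,1,0,2,0,0,1,0,0,0,0,0,1,2,0,1,0]
Step 9: insert ifl at [11, 24, 28] -> counters=[1,0,0,0,1,1,0,0,1,2,2,3,1,1,0,0,1,1,1,1,1,0,2,0,1,1,0,0,1,0,0,1,2,0,1,0]
Step 10: insert p at [7, 18, 27] -> counters=[1,0,0,0,1,1,0,1,1,2,2,3,1,1,0,0,1,1,2,1,1,0,2,0,1,1,0,1,1,0,0,1,2,0,1,0]
Step 11: insert aeh at [4, 7, 13] -> counters=[1,0,0,0,2,1,0,2,1,2,2,3,1,2,0,0,1,1,2,1,1,0,2,0,1,1,0,1,1,0,0,1,2,0,1,0]
Step 12: insert seh at [9, 15, 33] -> counters=[1,0,0,0,2,1,0,2,1,3,2,3,1,2,0,1,1,1,2,1,1,0,2,0,1,1,0,1,1,0,0,1,2,1,1,0]
Step 13: delete nw at [0, 22, 32] -> counters=[0,0,0,0,2,1,0,2,1,3,2,3,1,2,0,1,1,1,2,1,1,0,1,0,1,1,0,1,1,0,0,1,1,1,1,0]
Step 14: insert n at [9, 11, 19] -> counters=[0,0,0,0,2,1,0,2,1,4,2,4,1,2,0,1,1,1,2,2,1,0,1,0,1,1,0,1,1,0,0,1,1,1,1,0]
Step 15: insert g at [16, 17, 18] -> counters=[0,0,0,0,2,1,0,2,1,4,2,4,1,2,0,1,2,2,3,2,1,0,1,0,1,1,0,1,1,0,0,1,1,1,1,0]
Step 16: insert fmb at [5, 10, 13] -> counters=[0,0,0,0,2,2,0,2,1,4,3,4,1,3,0,1,2,2,3,2,1,0,1,0,1,1,0,1,1,0,0,1,1,1,1,0]
Query qjj: check counters[2]=0 counters[14]=0 counters[29]=0 -> no

Answer: no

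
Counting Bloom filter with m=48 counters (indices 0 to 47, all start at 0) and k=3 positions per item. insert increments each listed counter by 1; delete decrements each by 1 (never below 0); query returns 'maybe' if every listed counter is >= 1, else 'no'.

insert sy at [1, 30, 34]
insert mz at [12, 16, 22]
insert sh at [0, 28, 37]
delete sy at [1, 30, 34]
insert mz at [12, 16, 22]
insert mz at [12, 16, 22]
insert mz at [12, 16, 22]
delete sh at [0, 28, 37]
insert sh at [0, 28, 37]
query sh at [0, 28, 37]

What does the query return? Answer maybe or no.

Step 1: insert sy at [1, 30, 34] -> counters=[0,1,0,0,0,0,0,0,0,0,0,0,0,0,0,0,0,0,0,0,0,0,0,0,0,0,0,0,0,0,1,0,0,0,1,0,0,0,0,0,0,0,0,0,0,0,0,0]
Step 2: insert mz at [12, 16, 22] -> counters=[0,1,0,0,0,0,0,0,0,0,0,0,1,0,0,0,1,0,0,0,0,0,1,0,0,0,0,0,0,0,1,0,0,0,1,0,0,0,0,0,0,0,0,0,0,0,0,0]
Step 3: insert sh at [0, 28, 37] -> counters=[1,1,0,0,0,0,0,0,0,0,0,0,1,0,0,0,1,0,0,0,0,0,1,0,0,0,0,0,1,0,1,0,0,0,1,0,0,1,0,0,0,0,0,0,0,0,0,0]
Step 4: delete sy at [1, 30, 34] -> counters=[1,0,0,0,0,0,0,0,0,0,0,0,1,0,0,0,1,0,0,0,0,0,1,0,0,0,0,0,1,0,0,0,0,0,0,0,0,1,0,0,0,0,0,0,0,0,0,0]
Step 5: insert mz at [12, 16, 22] -> counters=[1,0,0,0,0,0,0,0,0,0,0,0,2,0,0,0,2,0,0,0,0,0,2,0,0,0,0,0,1,0,0,0,0,0,0,0,0,1,0,0,0,0,0,0,0,0,0,0]
Step 6: insert mz at [12, 16, 22] -> counters=[1,0,0,0,0,0,0,0,0,0,0,0,3,0,0,0,3,0,0,0,0,0,3,0,0,0,0,0,1,0,0,0,0,0,0,0,0,1,0,0,0,0,0,0,0,0,0,0]
Step 7: insert mz at [12, 16, 22] -> counters=[1,0,0,0,0,0,0,0,0,0,0,0,4,0,0,0,4,0,0,0,0,0,4,0,0,0,0,0,1,0,0,0,0,0,0,0,0,1,0,0,0,0,0,0,0,0,0,0]
Step 8: delete sh at [0, 28, 37] -> counters=[0,0,0,0,0,0,0,0,0,0,0,0,4,0,0,0,4,0,0,0,0,0,4,0,0,0,0,0,0,0,0,0,0,0,0,0,0,0,0,0,0,0,0,0,0,0,0,0]
Step 9: insert sh at [0, 28, 37] -> counters=[1,0,0,0,0,0,0,0,0,0,0,0,4,0,0,0,4,0,0,0,0,0,4,0,0,0,0,0,1,0,0,0,0,0,0,0,0,1,0,0,0,0,0,0,0,0,0,0]
Query sh: check counters[0]=1 counters[28]=1 counters[37]=1 -> maybe

Answer: maybe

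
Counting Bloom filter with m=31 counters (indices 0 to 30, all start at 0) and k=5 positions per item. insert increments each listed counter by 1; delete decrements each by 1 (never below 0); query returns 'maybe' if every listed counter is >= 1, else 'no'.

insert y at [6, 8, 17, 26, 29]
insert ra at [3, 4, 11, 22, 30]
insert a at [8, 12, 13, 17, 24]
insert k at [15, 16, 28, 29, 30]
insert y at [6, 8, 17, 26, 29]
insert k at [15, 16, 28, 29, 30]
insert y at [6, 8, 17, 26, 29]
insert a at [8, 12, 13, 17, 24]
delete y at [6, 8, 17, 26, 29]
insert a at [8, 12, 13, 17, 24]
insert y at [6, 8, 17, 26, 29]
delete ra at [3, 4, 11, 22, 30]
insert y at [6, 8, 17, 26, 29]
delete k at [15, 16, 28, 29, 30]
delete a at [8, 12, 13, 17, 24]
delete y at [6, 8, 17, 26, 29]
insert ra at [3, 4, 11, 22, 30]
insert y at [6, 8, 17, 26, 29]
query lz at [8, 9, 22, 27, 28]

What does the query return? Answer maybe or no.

Step 1: insert y at [6, 8, 17, 26, 29] -> counters=[0,0,0,0,0,0,1,0,1,0,0,0,0,0,0,0,0,1,0,0,0,0,0,0,0,0,1,0,0,1,0]
Step 2: insert ra at [3, 4, 11, 22, 30] -> counters=[0,0,0,1,1,0,1,0,1,0,0,1,0,0,0,0,0,1,0,0,0,0,1,0,0,0,1,0,0,1,1]
Step 3: insert a at [8, 12, 13, 17, 24] -> counters=[0,0,0,1,1,0,1,0,2,0,0,1,1,1,0,0,0,2,0,0,0,0,1,0,1,0,1,0,0,1,1]
Step 4: insert k at [15, 16, 28, 29, 30] -> counters=[0,0,0,1,1,0,1,0,2,0,0,1,1,1,0,1,1,2,0,0,0,0,1,0,1,0,1,0,1,2,2]
Step 5: insert y at [6, 8, 17, 26, 29] -> counters=[0,0,0,1,1,0,2,0,3,0,0,1,1,1,0,1,1,3,0,0,0,0,1,0,1,0,2,0,1,3,2]
Step 6: insert k at [15, 16, 28, 29, 30] -> counters=[0,0,0,1,1,0,2,0,3,0,0,1,1,1,0,2,2,3,0,0,0,0,1,0,1,0,2,0,2,4,3]
Step 7: insert y at [6, 8, 17, 26, 29] -> counters=[0,0,0,1,1,0,3,0,4,0,0,1,1,1,0,2,2,4,0,0,0,0,1,0,1,0,3,0,2,5,3]
Step 8: insert a at [8, 12, 13, 17, 24] -> counters=[0,0,0,1,1,0,3,0,5,0,0,1,2,2,0,2,2,5,0,0,0,0,1,0,2,0,3,0,2,5,3]
Step 9: delete y at [6, 8, 17, 26, 29] -> counters=[0,0,0,1,1,0,2,0,4,0,0,1,2,2,0,2,2,4,0,0,0,0,1,0,2,0,2,0,2,4,3]
Step 10: insert a at [8, 12, 13, 17, 24] -> counters=[0,0,0,1,1,0,2,0,5,0,0,1,3,3,0,2,2,5,0,0,0,0,1,0,3,0,2,0,2,4,3]
Step 11: insert y at [6, 8, 17, 26, 29] -> counters=[0,0,0,1,1,0,3,0,6,0,0,1,3,3,0,2,2,6,0,0,0,0,1,0,3,0,3,0,2,5,3]
Step 12: delete ra at [3, 4, 11, 22, 30] -> counters=[0,0,0,0,0,0,3,0,6,0,0,0,3,3,0,2,2,6,0,0,0,0,0,0,3,0,3,0,2,5,2]
Step 13: insert y at [6, 8, 17, 26, 29] -> counters=[0,0,0,0,0,0,4,0,7,0,0,0,3,3,0,2,2,7,0,0,0,0,0,0,3,0,4,0,2,6,2]
Step 14: delete k at [15, 16, 28, 29, 30] -> counters=[0,0,0,0,0,0,4,0,7,0,0,0,3,3,0,1,1,7,0,0,0,0,0,0,3,0,4,0,1,5,1]
Step 15: delete a at [8, 12, 13, 17, 24] -> counters=[0,0,0,0,0,0,4,0,6,0,0,0,2,2,0,1,1,6,0,0,0,0,0,0,2,0,4,0,1,5,1]
Step 16: delete y at [6, 8, 17, 26, 29] -> counters=[0,0,0,0,0,0,3,0,5,0,0,0,2,2,0,1,1,5,0,0,0,0,0,0,2,0,3,0,1,4,1]
Step 17: insert ra at [3, 4, 11, 22, 30] -> counters=[0,0,0,1,1,0,3,0,5,0,0,1,2,2,0,1,1,5,0,0,0,0,1,0,2,0,3,0,1,4,2]
Step 18: insert y at [6, 8, 17, 26, 29] -> counters=[0,0,0,1,1,0,4,0,6,0,0,1,2,2,0,1,1,6,0,0,0,0,1,0,2,0,4,0,1,5,2]
Query lz: check counters[8]=6 counters[9]=0 counters[22]=1 counters[27]=0 counters[28]=1 -> no

Answer: no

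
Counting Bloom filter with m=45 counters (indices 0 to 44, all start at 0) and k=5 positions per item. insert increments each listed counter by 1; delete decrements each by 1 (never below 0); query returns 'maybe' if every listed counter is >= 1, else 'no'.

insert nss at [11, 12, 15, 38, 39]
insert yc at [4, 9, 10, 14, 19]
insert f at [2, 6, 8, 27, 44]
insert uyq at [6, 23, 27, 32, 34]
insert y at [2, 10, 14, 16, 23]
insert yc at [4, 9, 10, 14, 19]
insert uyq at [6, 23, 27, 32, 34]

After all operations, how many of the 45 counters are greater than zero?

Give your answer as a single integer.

Step 1: insert nss at [11, 12, 15, 38, 39] -> counters=[0,0,0,0,0,0,0,0,0,0,0,1,1,0,0,1,0,0,0,0,0,0,0,0,0,0,0,0,0,0,0,0,0,0,0,0,0,0,1,1,0,0,0,0,0]
Step 2: insert yc at [4, 9, 10, 14, 19] -> counters=[0,0,0,0,1,0,0,0,0,1,1,1,1,0,1,1,0,0,0,1,0,0,0,0,0,0,0,0,0,0,0,0,0,0,0,0,0,0,1,1,0,0,0,0,0]
Step 3: insert f at [2, 6, 8, 27, 44] -> counters=[0,0,1,0,1,0,1,0,1,1,1,1,1,0,1,1,0,0,0,1,0,0,0,0,0,0,0,1,0,0,0,0,0,0,0,0,0,0,1,1,0,0,0,0,1]
Step 4: insert uyq at [6, 23, 27, 32, 34] -> counters=[0,0,1,0,1,0,2,0,1,1,1,1,1,0,1,1,0,0,0,1,0,0,0,1,0,0,0,2,0,0,0,0,1,0,1,0,0,0,1,1,0,0,0,0,1]
Step 5: insert y at [2, 10, 14, 16, 23] -> counters=[0,0,2,0,1,0,2,0,1,1,2,1,1,0,2,1,1,0,0,1,0,0,0,2,0,0,0,2,0,0,0,0,1,0,1,0,0,0,1,1,0,0,0,0,1]
Step 6: insert yc at [4, 9, 10, 14, 19] -> counters=[0,0,2,0,2,0,2,0,1,2,3,1,1,0,3,1,1,0,0,2,0,0,0,2,0,0,0,2,0,0,0,0,1,0,1,0,0,0,1,1,0,0,0,0,1]
Step 7: insert uyq at [6, 23, 27, 32, 34] -> counters=[0,0,2,0,2,0,3,0,1,2,3,1,1,0,3,1,1,0,0,2,0,0,0,3,0,0,0,3,0,0,0,0,2,0,2,0,0,0,1,1,0,0,0,0,1]
Final counters=[0,0,2,0,2,0,3,0,1,2,3,1,1,0,3,1,1,0,0,2,0,0,0,3,0,0,0,3,0,0,0,0,2,0,2,0,0,0,1,1,0,0,0,0,1] -> 19 nonzero

Answer: 19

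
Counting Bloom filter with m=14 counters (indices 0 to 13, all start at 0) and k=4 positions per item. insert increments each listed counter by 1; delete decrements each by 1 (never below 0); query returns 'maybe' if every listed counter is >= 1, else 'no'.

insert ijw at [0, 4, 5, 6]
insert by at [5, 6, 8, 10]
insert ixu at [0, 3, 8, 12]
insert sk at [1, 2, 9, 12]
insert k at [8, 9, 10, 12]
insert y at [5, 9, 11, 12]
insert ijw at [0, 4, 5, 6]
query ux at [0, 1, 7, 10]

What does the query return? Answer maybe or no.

Step 1: insert ijw at [0, 4, 5, 6] -> counters=[1,0,0,0,1,1,1,0,0,0,0,0,0,0]
Step 2: insert by at [5, 6, 8, 10] -> counters=[1,0,0,0,1,2,2,0,1,0,1,0,0,0]
Step 3: insert ixu at [0, 3, 8, 12] -> counters=[2,0,0,1,1,2,2,0,2,0,1,0,1,0]
Step 4: insert sk at [1, 2, 9, 12] -> counters=[2,1,1,1,1,2,2,0,2,1,1,0,2,0]
Step 5: insert k at [8, 9, 10, 12] -> counters=[2,1,1,1,1,2,2,0,3,2,2,0,3,0]
Step 6: insert y at [5, 9, 11, 12] -> counters=[2,1,1,1,1,3,2,0,3,3,2,1,4,0]
Step 7: insert ijw at [0, 4, 5, 6] -> counters=[3,1,1,1,2,4,3,0,3,3,2,1,4,0]
Query ux: check counters[0]=3 counters[1]=1 counters[7]=0 counters[10]=2 -> no

Answer: no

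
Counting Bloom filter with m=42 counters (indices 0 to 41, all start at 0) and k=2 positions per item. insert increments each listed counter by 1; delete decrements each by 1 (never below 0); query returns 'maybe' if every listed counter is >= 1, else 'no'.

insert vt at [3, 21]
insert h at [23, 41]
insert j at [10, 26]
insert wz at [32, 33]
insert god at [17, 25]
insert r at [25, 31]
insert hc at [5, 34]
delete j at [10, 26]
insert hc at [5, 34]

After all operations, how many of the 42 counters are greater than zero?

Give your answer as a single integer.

Step 1: insert vt at [3, 21] -> counters=[0,0,0,1,0,0,0,0,0,0,0,0,0,0,0,0,0,0,0,0,0,1,0,0,0,0,0,0,0,0,0,0,0,0,0,0,0,0,0,0,0,0]
Step 2: insert h at [23, 41] -> counters=[0,0,0,1,0,0,0,0,0,0,0,0,0,0,0,0,0,0,0,0,0,1,0,1,0,0,0,0,0,0,0,0,0,0,0,0,0,0,0,0,0,1]
Step 3: insert j at [10, 26] -> counters=[0,0,0,1,0,0,0,0,0,0,1,0,0,0,0,0,0,0,0,0,0,1,0,1,0,0,1,0,0,0,0,0,0,0,0,0,0,0,0,0,0,1]
Step 4: insert wz at [32, 33] -> counters=[0,0,0,1,0,0,0,0,0,0,1,0,0,0,0,0,0,0,0,0,0,1,0,1,0,0,1,0,0,0,0,0,1,1,0,0,0,0,0,0,0,1]
Step 5: insert god at [17, 25] -> counters=[0,0,0,1,0,0,0,0,0,0,1,0,0,0,0,0,0,1,0,0,0,1,0,1,0,1,1,0,0,0,0,0,1,1,0,0,0,0,0,0,0,1]
Step 6: insert r at [25, 31] -> counters=[0,0,0,1,0,0,0,0,0,0,1,0,0,0,0,0,0,1,0,0,0,1,0,1,0,2,1,0,0,0,0,1,1,1,0,0,0,0,0,0,0,1]
Step 7: insert hc at [5, 34] -> counters=[0,0,0,1,0,1,0,0,0,0,1,0,0,0,0,0,0,1,0,0,0,1,0,1,0,2,1,0,0,0,0,1,1,1,1,0,0,0,0,0,0,1]
Step 8: delete j at [10, 26] -> counters=[0,0,0,1,0,1,0,0,0,0,0,0,0,0,0,0,0,1,0,0,0,1,0,1,0,2,0,0,0,0,0,1,1,1,1,0,0,0,0,0,0,1]
Step 9: insert hc at [5, 34] -> counters=[0,0,0,1,0,2,0,0,0,0,0,0,0,0,0,0,0,1,0,0,0,1,0,1,0,2,0,0,0,0,0,1,1,1,2,0,0,0,0,0,0,1]
Final counters=[0,0,0,1,0,2,0,0,0,0,0,0,0,0,0,0,0,1,0,0,0,1,0,1,0,2,0,0,0,0,0,1,1,1,2,0,0,0,0,0,0,1] -> 11 nonzero

Answer: 11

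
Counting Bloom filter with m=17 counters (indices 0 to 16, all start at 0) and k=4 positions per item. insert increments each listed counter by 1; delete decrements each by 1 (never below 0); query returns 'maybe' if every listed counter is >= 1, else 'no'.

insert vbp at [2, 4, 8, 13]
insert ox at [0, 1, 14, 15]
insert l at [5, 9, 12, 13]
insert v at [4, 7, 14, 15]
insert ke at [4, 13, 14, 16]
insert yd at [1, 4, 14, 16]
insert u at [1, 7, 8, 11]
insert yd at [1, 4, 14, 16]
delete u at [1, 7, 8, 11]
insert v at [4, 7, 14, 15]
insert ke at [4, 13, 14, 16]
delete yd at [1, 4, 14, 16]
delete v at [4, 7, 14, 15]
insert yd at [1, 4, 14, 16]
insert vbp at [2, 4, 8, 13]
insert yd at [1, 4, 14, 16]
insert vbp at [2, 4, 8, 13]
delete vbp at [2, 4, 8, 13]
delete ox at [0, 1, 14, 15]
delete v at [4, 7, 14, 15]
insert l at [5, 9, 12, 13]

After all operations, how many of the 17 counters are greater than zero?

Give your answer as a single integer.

Answer: 10

Derivation:
Step 1: insert vbp at [2, 4, 8, 13] -> counters=[0,0,1,0,1,0,0,0,1,0,0,0,0,1,0,0,0]
Step 2: insert ox at [0, 1, 14, 15] -> counters=[1,1,1,0,1,0,0,0,1,0,0,0,0,1,1,1,0]
Step 3: insert l at [5, 9, 12, 13] -> counters=[1,1,1,0,1,1,0,0,1,1,0,0,1,2,1,1,0]
Step 4: insert v at [4, 7, 14, 15] -> counters=[1,1,1,0,2,1,0,1,1,1,0,0,1,2,2,2,0]
Step 5: insert ke at [4, 13, 14, 16] -> counters=[1,1,1,0,3,1,0,1,1,1,0,0,1,3,3,2,1]
Step 6: insert yd at [1, 4, 14, 16] -> counters=[1,2,1,0,4,1,0,1,1,1,0,0,1,3,4,2,2]
Step 7: insert u at [1, 7, 8, 11] -> counters=[1,3,1,0,4,1,0,2,2,1,0,1,1,3,4,2,2]
Step 8: insert yd at [1, 4, 14, 16] -> counters=[1,4,1,0,5,1,0,2,2,1,0,1,1,3,5,2,3]
Step 9: delete u at [1, 7, 8, 11] -> counters=[1,3,1,0,5,1,0,1,1,1,0,0,1,3,5,2,3]
Step 10: insert v at [4, 7, 14, 15] -> counters=[1,3,1,0,6,1,0,2,1,1,0,0,1,3,6,3,3]
Step 11: insert ke at [4, 13, 14, 16] -> counters=[1,3,1,0,7,1,0,2,1,1,0,0,1,4,7,3,4]
Step 12: delete yd at [1, 4, 14, 16] -> counters=[1,2,1,0,6,1,0,2,1,1,0,0,1,4,6,3,3]
Step 13: delete v at [4, 7, 14, 15] -> counters=[1,2,1,0,5,1,0,1,1,1,0,0,1,4,5,2,3]
Step 14: insert yd at [1, 4, 14, 16] -> counters=[1,3,1,0,6,1,0,1,1,1,0,0,1,4,6,2,4]
Step 15: insert vbp at [2, 4, 8, 13] -> counters=[1,3,2,0,7,1,0,1,2,1,0,0,1,5,6,2,4]
Step 16: insert yd at [1, 4, 14, 16] -> counters=[1,4,2,0,8,1,0,1,2,1,0,0,1,5,7,2,5]
Step 17: insert vbp at [2, 4, 8, 13] -> counters=[1,4,3,0,9,1,0,1,3,1,0,0,1,6,7,2,5]
Step 18: delete vbp at [2, 4, 8, 13] -> counters=[1,4,2,0,8,1,0,1,2,1,0,0,1,5,7,2,5]
Step 19: delete ox at [0, 1, 14, 15] -> counters=[0,3,2,0,8,1,0,1,2,1,0,0,1,5,6,1,5]
Step 20: delete v at [4, 7, 14, 15] -> counters=[0,3,2,0,7,1,0,0,2,1,0,0,1,5,5,0,5]
Step 21: insert l at [5, 9, 12, 13] -> counters=[0,3,2,0,7,2,0,0,2,2,0,0,2,6,5,0,5]
Final counters=[0,3,2,0,7,2,0,0,2,2,0,0,2,6,5,0,5] -> 10 nonzero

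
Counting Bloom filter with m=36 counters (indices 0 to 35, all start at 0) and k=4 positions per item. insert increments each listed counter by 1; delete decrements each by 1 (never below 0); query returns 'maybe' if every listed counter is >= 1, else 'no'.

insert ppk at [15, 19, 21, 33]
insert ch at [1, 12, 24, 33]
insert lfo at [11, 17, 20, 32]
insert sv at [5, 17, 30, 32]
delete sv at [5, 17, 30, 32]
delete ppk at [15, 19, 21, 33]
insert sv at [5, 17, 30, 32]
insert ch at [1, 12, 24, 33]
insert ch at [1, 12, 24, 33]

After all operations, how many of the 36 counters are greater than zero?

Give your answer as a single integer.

Answer: 10

Derivation:
Step 1: insert ppk at [15, 19, 21, 33] -> counters=[0,0,0,0,0,0,0,0,0,0,0,0,0,0,0,1,0,0,0,1,0,1,0,0,0,0,0,0,0,0,0,0,0,1,0,0]
Step 2: insert ch at [1, 12, 24, 33] -> counters=[0,1,0,0,0,0,0,0,0,0,0,0,1,0,0,1,0,0,0,1,0,1,0,0,1,0,0,0,0,0,0,0,0,2,0,0]
Step 3: insert lfo at [11, 17, 20, 32] -> counters=[0,1,0,0,0,0,0,0,0,0,0,1,1,0,0,1,0,1,0,1,1,1,0,0,1,0,0,0,0,0,0,0,1,2,0,0]
Step 4: insert sv at [5, 17, 30, 32] -> counters=[0,1,0,0,0,1,0,0,0,0,0,1,1,0,0,1,0,2,0,1,1,1,0,0,1,0,0,0,0,0,1,0,2,2,0,0]
Step 5: delete sv at [5, 17, 30, 32] -> counters=[0,1,0,0,0,0,0,0,0,0,0,1,1,0,0,1,0,1,0,1,1,1,0,0,1,0,0,0,0,0,0,0,1,2,0,0]
Step 6: delete ppk at [15, 19, 21, 33] -> counters=[0,1,0,0,0,0,0,0,0,0,0,1,1,0,0,0,0,1,0,0,1,0,0,0,1,0,0,0,0,0,0,0,1,1,0,0]
Step 7: insert sv at [5, 17, 30, 32] -> counters=[0,1,0,0,0,1,0,0,0,0,0,1,1,0,0,0,0,2,0,0,1,0,0,0,1,0,0,0,0,0,1,0,2,1,0,0]
Step 8: insert ch at [1, 12, 24, 33] -> counters=[0,2,0,0,0,1,0,0,0,0,0,1,2,0,0,0,0,2,0,0,1,0,0,0,2,0,0,0,0,0,1,0,2,2,0,0]
Step 9: insert ch at [1, 12, 24, 33] -> counters=[0,3,0,0,0,1,0,0,0,0,0,1,3,0,0,0,0,2,0,0,1,0,0,0,3,0,0,0,0,0,1,0,2,3,0,0]
Final counters=[0,3,0,0,0,1,0,0,0,0,0,1,3,0,0,0,0,2,0,0,1,0,0,0,3,0,0,0,0,0,1,0,2,3,0,0] -> 10 nonzero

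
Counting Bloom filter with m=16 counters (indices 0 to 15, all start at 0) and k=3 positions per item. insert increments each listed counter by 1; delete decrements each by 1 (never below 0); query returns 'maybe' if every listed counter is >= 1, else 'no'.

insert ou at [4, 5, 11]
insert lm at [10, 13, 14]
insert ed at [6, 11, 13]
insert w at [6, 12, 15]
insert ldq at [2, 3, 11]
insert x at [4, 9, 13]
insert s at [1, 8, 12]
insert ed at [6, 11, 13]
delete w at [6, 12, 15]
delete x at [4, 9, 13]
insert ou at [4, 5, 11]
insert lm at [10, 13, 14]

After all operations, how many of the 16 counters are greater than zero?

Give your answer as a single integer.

Step 1: insert ou at [4, 5, 11] -> counters=[0,0,0,0,1,1,0,0,0,0,0,1,0,0,0,0]
Step 2: insert lm at [10, 13, 14] -> counters=[0,0,0,0,1,1,0,0,0,0,1,1,0,1,1,0]
Step 3: insert ed at [6, 11, 13] -> counters=[0,0,0,0,1,1,1,0,0,0,1,2,0,2,1,0]
Step 4: insert w at [6, 12, 15] -> counters=[0,0,0,0,1,1,2,0,0,0,1,2,1,2,1,1]
Step 5: insert ldq at [2, 3, 11] -> counters=[0,0,1,1,1,1,2,0,0,0,1,3,1,2,1,1]
Step 6: insert x at [4, 9, 13] -> counters=[0,0,1,1,2,1,2,0,0,1,1,3,1,3,1,1]
Step 7: insert s at [1, 8, 12] -> counters=[0,1,1,1,2,1,2,0,1,1,1,3,2,3,1,1]
Step 8: insert ed at [6, 11, 13] -> counters=[0,1,1,1,2,1,3,0,1,1,1,4,2,4,1,1]
Step 9: delete w at [6, 12, 15] -> counters=[0,1,1,1,2,1,2,0,1,1,1,4,1,4,1,0]
Step 10: delete x at [4, 9, 13] -> counters=[0,1,1,1,1,1,2,0,1,0,1,4,1,3,1,0]
Step 11: insert ou at [4, 5, 11] -> counters=[0,1,1,1,2,2,2,0,1,0,1,5,1,3,1,0]
Step 12: insert lm at [10, 13, 14] -> counters=[0,1,1,1,2,2,2,0,1,0,2,5,1,4,2,0]
Final counters=[0,1,1,1,2,2,2,0,1,0,2,5,1,4,2,0] -> 12 nonzero

Answer: 12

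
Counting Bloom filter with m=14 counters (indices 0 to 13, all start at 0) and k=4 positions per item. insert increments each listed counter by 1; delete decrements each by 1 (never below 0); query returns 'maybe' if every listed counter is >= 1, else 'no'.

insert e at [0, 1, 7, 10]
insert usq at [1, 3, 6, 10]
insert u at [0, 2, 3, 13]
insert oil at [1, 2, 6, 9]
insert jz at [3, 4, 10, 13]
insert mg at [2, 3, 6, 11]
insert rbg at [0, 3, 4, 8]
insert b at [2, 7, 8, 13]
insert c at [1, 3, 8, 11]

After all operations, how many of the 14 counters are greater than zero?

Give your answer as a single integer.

Step 1: insert e at [0, 1, 7, 10] -> counters=[1,1,0,0,0,0,0,1,0,0,1,0,0,0]
Step 2: insert usq at [1, 3, 6, 10] -> counters=[1,2,0,1,0,0,1,1,0,0,2,0,0,0]
Step 3: insert u at [0, 2, 3, 13] -> counters=[2,2,1,2,0,0,1,1,0,0,2,0,0,1]
Step 4: insert oil at [1, 2, 6, 9] -> counters=[2,3,2,2,0,0,2,1,0,1,2,0,0,1]
Step 5: insert jz at [3, 4, 10, 13] -> counters=[2,3,2,3,1,0,2,1,0,1,3,0,0,2]
Step 6: insert mg at [2, 3, 6, 11] -> counters=[2,3,3,4,1,0,3,1,0,1,3,1,0,2]
Step 7: insert rbg at [0, 3, 4, 8] -> counters=[3,3,3,5,2,0,3,1,1,1,3,1,0,2]
Step 8: insert b at [2, 7, 8, 13] -> counters=[3,3,4,5,2,0,3,2,2,1,3,1,0,3]
Step 9: insert c at [1, 3, 8, 11] -> counters=[3,4,4,6,2,0,3,2,3,1,3,2,0,3]
Final counters=[3,4,4,6,2,0,3,2,3,1,3,2,0,3] -> 12 nonzero

Answer: 12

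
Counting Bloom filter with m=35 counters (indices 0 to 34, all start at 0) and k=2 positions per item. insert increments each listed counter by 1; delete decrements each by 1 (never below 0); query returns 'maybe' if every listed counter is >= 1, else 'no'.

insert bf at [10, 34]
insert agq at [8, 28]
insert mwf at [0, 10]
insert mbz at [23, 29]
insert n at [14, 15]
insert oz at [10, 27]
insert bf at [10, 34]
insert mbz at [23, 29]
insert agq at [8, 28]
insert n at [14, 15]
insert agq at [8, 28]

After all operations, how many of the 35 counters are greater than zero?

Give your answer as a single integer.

Step 1: insert bf at [10, 34] -> counters=[0,0,0,0,0,0,0,0,0,0,1,0,0,0,0,0,0,0,0,0,0,0,0,0,0,0,0,0,0,0,0,0,0,0,1]
Step 2: insert agq at [8, 28] -> counters=[0,0,0,0,0,0,0,0,1,0,1,0,0,0,0,0,0,0,0,0,0,0,0,0,0,0,0,0,1,0,0,0,0,0,1]
Step 3: insert mwf at [0, 10] -> counters=[1,0,0,0,0,0,0,0,1,0,2,0,0,0,0,0,0,0,0,0,0,0,0,0,0,0,0,0,1,0,0,0,0,0,1]
Step 4: insert mbz at [23, 29] -> counters=[1,0,0,0,0,0,0,0,1,0,2,0,0,0,0,0,0,0,0,0,0,0,0,1,0,0,0,0,1,1,0,0,0,0,1]
Step 5: insert n at [14, 15] -> counters=[1,0,0,0,0,0,0,0,1,0,2,0,0,0,1,1,0,0,0,0,0,0,0,1,0,0,0,0,1,1,0,0,0,0,1]
Step 6: insert oz at [10, 27] -> counters=[1,0,0,0,0,0,0,0,1,0,3,0,0,0,1,1,0,0,0,0,0,0,0,1,0,0,0,1,1,1,0,0,0,0,1]
Step 7: insert bf at [10, 34] -> counters=[1,0,0,0,0,0,0,0,1,0,4,0,0,0,1,1,0,0,0,0,0,0,0,1,0,0,0,1,1,1,0,0,0,0,2]
Step 8: insert mbz at [23, 29] -> counters=[1,0,0,0,0,0,0,0,1,0,4,0,0,0,1,1,0,0,0,0,0,0,0,2,0,0,0,1,1,2,0,0,0,0,2]
Step 9: insert agq at [8, 28] -> counters=[1,0,0,0,0,0,0,0,2,0,4,0,0,0,1,1,0,0,0,0,0,0,0,2,0,0,0,1,2,2,0,0,0,0,2]
Step 10: insert n at [14, 15] -> counters=[1,0,0,0,0,0,0,0,2,0,4,0,0,0,2,2,0,0,0,0,0,0,0,2,0,0,0,1,2,2,0,0,0,0,2]
Step 11: insert agq at [8, 28] -> counters=[1,0,0,0,0,0,0,0,3,0,4,0,0,0,2,2,0,0,0,0,0,0,0,2,0,0,0,1,3,2,0,0,0,0,2]
Final counters=[1,0,0,0,0,0,0,0,3,0,4,0,0,0,2,2,0,0,0,0,0,0,0,2,0,0,0,1,3,2,0,0,0,0,2] -> 10 nonzero

Answer: 10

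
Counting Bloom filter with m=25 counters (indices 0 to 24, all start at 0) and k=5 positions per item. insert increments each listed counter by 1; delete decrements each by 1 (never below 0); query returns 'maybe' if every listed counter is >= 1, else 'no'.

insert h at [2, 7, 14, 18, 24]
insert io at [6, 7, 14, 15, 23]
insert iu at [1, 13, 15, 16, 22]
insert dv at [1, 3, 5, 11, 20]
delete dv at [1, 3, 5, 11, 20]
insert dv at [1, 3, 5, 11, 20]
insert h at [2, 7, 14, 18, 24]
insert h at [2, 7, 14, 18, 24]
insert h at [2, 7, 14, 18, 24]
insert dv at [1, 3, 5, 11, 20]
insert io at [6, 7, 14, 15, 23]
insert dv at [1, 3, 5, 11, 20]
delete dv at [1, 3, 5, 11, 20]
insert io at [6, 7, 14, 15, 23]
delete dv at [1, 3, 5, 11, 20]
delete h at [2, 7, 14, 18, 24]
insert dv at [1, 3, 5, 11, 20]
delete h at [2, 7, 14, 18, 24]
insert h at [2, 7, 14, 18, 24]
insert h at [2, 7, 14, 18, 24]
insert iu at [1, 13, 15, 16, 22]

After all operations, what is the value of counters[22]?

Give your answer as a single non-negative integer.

Step 1: insert h at [2, 7, 14, 18, 24] -> counters=[0,0,1,0,0,0,0,1,0,0,0,0,0,0,1,0,0,0,1,0,0,0,0,0,1]
Step 2: insert io at [6, 7, 14, 15, 23] -> counters=[0,0,1,0,0,0,1,2,0,0,0,0,0,0,2,1,0,0,1,0,0,0,0,1,1]
Step 3: insert iu at [1, 13, 15, 16, 22] -> counters=[0,1,1,0,0,0,1,2,0,0,0,0,0,1,2,2,1,0,1,0,0,0,1,1,1]
Step 4: insert dv at [1, 3, 5, 11, 20] -> counters=[0,2,1,1,0,1,1,2,0,0,0,1,0,1,2,2,1,0,1,0,1,0,1,1,1]
Step 5: delete dv at [1, 3, 5, 11, 20] -> counters=[0,1,1,0,0,0,1,2,0,0,0,0,0,1,2,2,1,0,1,0,0,0,1,1,1]
Step 6: insert dv at [1, 3, 5, 11, 20] -> counters=[0,2,1,1,0,1,1,2,0,0,0,1,0,1,2,2,1,0,1,0,1,0,1,1,1]
Step 7: insert h at [2, 7, 14, 18, 24] -> counters=[0,2,2,1,0,1,1,3,0,0,0,1,0,1,3,2,1,0,2,0,1,0,1,1,2]
Step 8: insert h at [2, 7, 14, 18, 24] -> counters=[0,2,3,1,0,1,1,4,0,0,0,1,0,1,4,2,1,0,3,0,1,0,1,1,3]
Step 9: insert h at [2, 7, 14, 18, 24] -> counters=[0,2,4,1,0,1,1,5,0,0,0,1,0,1,5,2,1,0,4,0,1,0,1,1,4]
Step 10: insert dv at [1, 3, 5, 11, 20] -> counters=[0,3,4,2,0,2,1,5,0,0,0,2,0,1,5,2,1,0,4,0,2,0,1,1,4]
Step 11: insert io at [6, 7, 14, 15, 23] -> counters=[0,3,4,2,0,2,2,6,0,0,0,2,0,1,6,3,1,0,4,0,2,0,1,2,4]
Step 12: insert dv at [1, 3, 5, 11, 20] -> counters=[0,4,4,3,0,3,2,6,0,0,0,3,0,1,6,3,1,0,4,0,3,0,1,2,4]
Step 13: delete dv at [1, 3, 5, 11, 20] -> counters=[0,3,4,2,0,2,2,6,0,0,0,2,0,1,6,3,1,0,4,0,2,0,1,2,4]
Step 14: insert io at [6, 7, 14, 15, 23] -> counters=[0,3,4,2,0,2,3,7,0,0,0,2,0,1,7,4,1,0,4,0,2,0,1,3,4]
Step 15: delete dv at [1, 3, 5, 11, 20] -> counters=[0,2,4,1,0,1,3,7,0,0,0,1,0,1,7,4,1,0,4,0,1,0,1,3,4]
Step 16: delete h at [2, 7, 14, 18, 24] -> counters=[0,2,3,1,0,1,3,6,0,0,0,1,0,1,6,4,1,0,3,0,1,0,1,3,3]
Step 17: insert dv at [1, 3, 5, 11, 20] -> counters=[0,3,3,2,0,2,3,6,0,0,0,2,0,1,6,4,1,0,3,0,2,0,1,3,3]
Step 18: delete h at [2, 7, 14, 18, 24] -> counters=[0,3,2,2,0,2,3,5,0,0,0,2,0,1,5,4,1,0,2,0,2,0,1,3,2]
Step 19: insert h at [2, 7, 14, 18, 24] -> counters=[0,3,3,2,0,2,3,6,0,0,0,2,0,1,6,4,1,0,3,0,2,0,1,3,3]
Step 20: insert h at [2, 7, 14, 18, 24] -> counters=[0,3,4,2,0,2,3,7,0,0,0,2,0,1,7,4,1,0,4,0,2,0,1,3,4]
Step 21: insert iu at [1, 13, 15, 16, 22] -> counters=[0,4,4,2,0,2,3,7,0,0,0,2,0,2,7,5,2,0,4,0,2,0,2,3,4]
Final counters=[0,4,4,2,0,2,3,7,0,0,0,2,0,2,7,5,2,0,4,0,2,0,2,3,4] -> counters[22]=2

Answer: 2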